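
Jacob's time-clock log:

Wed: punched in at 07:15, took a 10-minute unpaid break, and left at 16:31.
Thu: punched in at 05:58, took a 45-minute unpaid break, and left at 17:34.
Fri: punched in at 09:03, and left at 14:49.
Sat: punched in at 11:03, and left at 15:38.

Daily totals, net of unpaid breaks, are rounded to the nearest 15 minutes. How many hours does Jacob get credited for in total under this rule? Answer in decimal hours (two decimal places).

30.00 hours

Wed: 07:15–16:31 = 9 h 16 min − 10 min = 9 h 6 min → rounds to 9 h 0 min
Thu: 05:58–17:34 = 11 h 36 min − 45 min = 10 h 51 min → rounds to 10 h 45 min
Fri: 09:03–14:49 = 5 h 46 min → rounds to 5 h 45 min
Sat: 11:03–15:38 = 4 h 35 min → rounds to 4 h 30 min
Total credited: 30 h 0 min.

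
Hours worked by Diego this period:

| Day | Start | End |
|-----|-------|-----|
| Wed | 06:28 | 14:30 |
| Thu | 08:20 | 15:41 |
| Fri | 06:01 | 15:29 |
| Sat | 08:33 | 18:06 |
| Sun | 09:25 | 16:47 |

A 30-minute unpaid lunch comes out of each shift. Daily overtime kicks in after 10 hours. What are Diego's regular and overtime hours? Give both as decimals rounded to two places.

Regular 39.27 hours, overtime 0.00 hours

Wed: 06:28–14:30 = 8 h 2 min; less 30 min break → 7 h 32 min
Thu: 08:20–15:41 = 7 h 21 min; less 30 min break → 6 h 51 min
Fri: 06:01–15:29 = 9 h 28 min; less 30 min break → 8 h 58 min
Sat: 08:33–18:06 = 9 h 33 min; less 30 min break → 9 h 3 min
Sun: 09:25–16:47 = 7 h 22 min; less 30 min break → 6 h 52 min
Wed reg 7 h 32 min / OT 0 h 0 min; Thu reg 6 h 51 min / OT 0 h 0 min; Fri reg 8 h 58 min / OT 0 h 0 min; Sat reg 9 h 3 min / OT 0 h 0 min; Sun reg 6 h 52 min / OT 0 h 0 min.
Totals: regular 39 h 16 min, overtime 0 h 0 min.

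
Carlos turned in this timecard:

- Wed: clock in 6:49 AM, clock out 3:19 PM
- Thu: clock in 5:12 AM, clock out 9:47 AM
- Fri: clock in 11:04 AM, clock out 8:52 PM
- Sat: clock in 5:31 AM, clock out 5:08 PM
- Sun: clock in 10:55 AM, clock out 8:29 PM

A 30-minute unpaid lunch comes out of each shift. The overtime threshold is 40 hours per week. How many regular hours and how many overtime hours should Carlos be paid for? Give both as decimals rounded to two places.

Regular 40.00 hours, overtime 1.57 hours

Wed: 6:49 AM–3:19 PM = 8 h 30 min; less 30 min break → 8 h 0 min
Thu: 5:12 AM–9:47 AM = 4 h 35 min; less 30 min break → 4 h 5 min
Fri: 11:04 AM–8:52 PM = 9 h 48 min; less 30 min break → 9 h 18 min
Sat: 5:31 AM–5:08 PM = 11 h 37 min; less 30 min break → 11 h 7 min
Sun: 10:55 AM–8:29 PM = 9 h 34 min; less 30 min break → 9 h 4 min
Total worked: 41 h 34 min = 41.57 h.
Threshold 40 h → overtime 1 h 34 min, regular 40 h 0 min.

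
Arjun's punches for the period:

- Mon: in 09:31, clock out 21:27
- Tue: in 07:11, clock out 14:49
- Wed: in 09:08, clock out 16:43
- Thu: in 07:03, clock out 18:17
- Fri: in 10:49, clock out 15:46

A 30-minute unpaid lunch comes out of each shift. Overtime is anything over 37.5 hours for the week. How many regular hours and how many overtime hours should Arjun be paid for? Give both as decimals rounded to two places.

Mon: 09:31–21:27 = 11 h 56 min; less 30 min break → 11 h 26 min
Tue: 07:11–14:49 = 7 h 38 min; less 30 min break → 7 h 8 min
Wed: 09:08–16:43 = 7 h 35 min; less 30 min break → 7 h 5 min
Thu: 07:03–18:17 = 11 h 14 min; less 30 min break → 10 h 44 min
Fri: 10:49–15:46 = 4 h 57 min; less 30 min break → 4 h 27 min
Total worked: 40 h 50 min = 40.83 h.
Threshold 37.5 h → overtime 3 h 20 min, regular 37 h 30 min.

Regular 37.50 hours, overtime 3.33 hours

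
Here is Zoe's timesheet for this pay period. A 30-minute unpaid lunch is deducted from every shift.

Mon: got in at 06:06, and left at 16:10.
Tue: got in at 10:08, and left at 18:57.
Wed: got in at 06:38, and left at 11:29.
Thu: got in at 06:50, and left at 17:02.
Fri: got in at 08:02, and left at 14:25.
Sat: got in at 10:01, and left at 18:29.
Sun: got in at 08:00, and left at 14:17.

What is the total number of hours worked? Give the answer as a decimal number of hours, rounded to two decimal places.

Mon: 06:06–16:10 = 10 h 4 min; less 30 min break → 9 h 34 min
Tue: 10:08–18:57 = 8 h 49 min; less 30 min break → 8 h 19 min
Wed: 06:38–11:29 = 4 h 51 min; less 30 min break → 4 h 21 min
Thu: 06:50–17:02 = 10 h 12 min; less 30 min break → 9 h 42 min
Fri: 08:02–14:25 = 6 h 23 min; less 30 min break → 5 h 53 min
Sat: 10:01–18:29 = 8 h 28 min; less 30 min break → 7 h 58 min
Sun: 08:00–14:17 = 6 h 17 min; less 30 min break → 5 h 47 min
Total: 9 h 34 min + 8 h 19 min + 4 h 21 min + 9 h 42 min + 5 h 53 min + 7 h 58 min + 5 h 47 min = 51 h 34 min.

51.57 hours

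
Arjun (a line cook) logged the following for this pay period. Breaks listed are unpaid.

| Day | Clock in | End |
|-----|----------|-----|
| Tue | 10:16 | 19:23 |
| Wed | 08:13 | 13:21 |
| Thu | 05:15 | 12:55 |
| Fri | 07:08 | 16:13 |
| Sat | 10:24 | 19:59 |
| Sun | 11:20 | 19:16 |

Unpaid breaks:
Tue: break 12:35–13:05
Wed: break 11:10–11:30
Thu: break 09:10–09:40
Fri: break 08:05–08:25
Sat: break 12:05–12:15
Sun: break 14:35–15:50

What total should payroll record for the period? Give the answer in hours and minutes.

45 h 26 min

Tue: 10:16–19:23 = 9 h 7 min; less 30 min break → 8 h 37 min
Wed: 08:13–13:21 = 5 h 8 min; less 20 min break → 4 h 48 min
Thu: 05:15–12:55 = 7 h 40 min; less 30 min break → 7 h 10 min
Fri: 07:08–16:13 = 9 h 5 min; less 20 min break → 8 h 45 min
Sat: 10:24–19:59 = 9 h 35 min; less 10 min break → 9 h 25 min
Sun: 11:20–19:16 = 7 h 56 min; less 75 min break → 6 h 41 min
Total: 8 h 37 min + 4 h 48 min + 7 h 10 min + 8 h 45 min + 9 h 25 min + 6 h 41 min = 45 h 26 min.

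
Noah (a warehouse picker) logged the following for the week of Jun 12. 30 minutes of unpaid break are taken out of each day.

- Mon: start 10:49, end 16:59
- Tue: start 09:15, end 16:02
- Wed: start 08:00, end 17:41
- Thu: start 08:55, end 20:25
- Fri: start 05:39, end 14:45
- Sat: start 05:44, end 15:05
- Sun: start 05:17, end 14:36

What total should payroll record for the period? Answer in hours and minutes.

58 h 24 min

Mon: 10:49–16:59 = 6 h 10 min; less 30 min break → 5 h 40 min
Tue: 09:15–16:02 = 6 h 47 min; less 30 min break → 6 h 17 min
Wed: 08:00–17:41 = 9 h 41 min; less 30 min break → 9 h 11 min
Thu: 08:55–20:25 = 11 h 30 min; less 30 min break → 11 h 0 min
Fri: 05:39–14:45 = 9 h 6 min; less 30 min break → 8 h 36 min
Sat: 05:44–15:05 = 9 h 21 min; less 30 min break → 8 h 51 min
Sun: 05:17–14:36 = 9 h 19 min; less 30 min break → 8 h 49 min
Total: 5 h 40 min + 6 h 17 min + 9 h 11 min + 11 h 0 min + 8 h 36 min + 8 h 51 min + 8 h 49 min = 58 h 24 min.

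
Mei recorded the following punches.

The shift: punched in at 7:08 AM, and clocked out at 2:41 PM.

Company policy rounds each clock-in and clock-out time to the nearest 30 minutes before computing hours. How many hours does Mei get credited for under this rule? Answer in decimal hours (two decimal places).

The shift: in 7:08 AM→7:00 AM, out 2:41 PM→2:30 PM; 7 h 30 min

7.50 hours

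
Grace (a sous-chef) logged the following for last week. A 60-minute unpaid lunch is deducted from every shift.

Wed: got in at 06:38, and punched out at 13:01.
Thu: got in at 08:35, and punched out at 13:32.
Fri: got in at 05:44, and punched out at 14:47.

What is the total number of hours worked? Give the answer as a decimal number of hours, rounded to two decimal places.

Wed: 06:38–13:01 = 6 h 23 min; less 60 min break → 5 h 23 min
Thu: 08:35–13:32 = 4 h 57 min; less 60 min break → 3 h 57 min
Fri: 05:44–14:47 = 9 h 3 min; less 60 min break → 8 h 3 min
Total: 5 h 23 min + 3 h 57 min + 8 h 3 min = 17 h 23 min.

17.38 hours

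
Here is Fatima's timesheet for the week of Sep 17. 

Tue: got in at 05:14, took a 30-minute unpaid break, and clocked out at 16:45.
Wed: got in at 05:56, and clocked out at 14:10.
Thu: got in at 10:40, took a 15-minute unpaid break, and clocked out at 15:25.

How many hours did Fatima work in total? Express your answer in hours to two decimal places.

Tue: 05:14–16:45 = 11 h 31 min; less 30 min break → 11 h 1 min
Wed: 05:56–14:10 = 8 h 14 min
Thu: 10:40–15:25 = 4 h 45 min; less 15 min break → 4 h 30 min
Total: 11 h 1 min + 8 h 14 min + 4 h 30 min = 23 h 45 min.

23.75 hours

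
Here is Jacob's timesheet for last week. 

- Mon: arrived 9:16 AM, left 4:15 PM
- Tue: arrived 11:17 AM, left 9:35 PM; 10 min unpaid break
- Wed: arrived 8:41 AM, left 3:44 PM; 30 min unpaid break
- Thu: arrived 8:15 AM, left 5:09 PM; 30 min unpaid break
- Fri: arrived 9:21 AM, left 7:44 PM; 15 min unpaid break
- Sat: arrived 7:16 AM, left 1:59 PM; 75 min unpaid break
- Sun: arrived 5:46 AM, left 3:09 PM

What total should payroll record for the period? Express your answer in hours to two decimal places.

Mon: 9:16 AM–4:15 PM = 6 h 59 min
Tue: 11:17 AM–9:35 PM = 10 h 18 min; less 10 min break → 10 h 8 min
Wed: 8:41 AM–3:44 PM = 7 h 3 min; less 30 min break → 6 h 33 min
Thu: 8:15 AM–5:09 PM = 8 h 54 min; less 30 min break → 8 h 24 min
Fri: 9:21 AM–7:44 PM = 10 h 23 min; less 15 min break → 10 h 8 min
Sat: 7:16 AM–1:59 PM = 6 h 43 min; less 75 min break → 5 h 28 min
Sun: 5:46 AM–3:09 PM = 9 h 23 min
Total: 6 h 59 min + 10 h 8 min + 6 h 33 min + 8 h 24 min + 10 h 8 min + 5 h 28 min + 9 h 23 min = 57 h 3 min.

57.05 hours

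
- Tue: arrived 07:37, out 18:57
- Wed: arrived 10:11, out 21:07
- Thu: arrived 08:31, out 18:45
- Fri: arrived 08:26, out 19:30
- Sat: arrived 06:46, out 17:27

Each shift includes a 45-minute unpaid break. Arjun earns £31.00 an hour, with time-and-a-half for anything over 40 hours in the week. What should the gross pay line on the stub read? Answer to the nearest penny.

£1728.25

Tue: 07:37–18:57 = 11 h 20 min; less 45 min break → 10 h 35 min
Wed: 10:11–21:07 = 10 h 56 min; less 45 min break → 10 h 11 min
Thu: 08:31–18:45 = 10 h 14 min; less 45 min break → 9 h 29 min
Fri: 08:26–19:30 = 11 h 4 min; less 45 min break → 10 h 19 min
Sat: 06:46–17:27 = 10 h 41 min; less 45 min break → 9 h 56 min
Total worked: 50 h 30 min = 3030 min.
Regular 40 h 0 min = 2400 min at £31.00/h; overtime 10 h 30 min = 630 min at £46.50/h.
Pay = (2400 × £31.00 + 630 × £46.50) ÷ 60 = £1728.25.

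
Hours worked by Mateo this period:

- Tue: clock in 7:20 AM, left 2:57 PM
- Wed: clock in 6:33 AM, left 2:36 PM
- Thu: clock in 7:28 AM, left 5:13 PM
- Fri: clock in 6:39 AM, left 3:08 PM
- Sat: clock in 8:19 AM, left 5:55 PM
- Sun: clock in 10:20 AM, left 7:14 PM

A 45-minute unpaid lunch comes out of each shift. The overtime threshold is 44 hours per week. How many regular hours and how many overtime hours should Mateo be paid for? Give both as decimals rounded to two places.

Tue: 7:20 AM–2:57 PM = 7 h 37 min; less 45 min break → 6 h 52 min
Wed: 6:33 AM–2:36 PM = 8 h 3 min; less 45 min break → 7 h 18 min
Thu: 7:28 AM–5:13 PM = 9 h 45 min; less 45 min break → 9 h 0 min
Fri: 6:39 AM–3:08 PM = 8 h 29 min; less 45 min break → 7 h 44 min
Sat: 8:19 AM–5:55 PM = 9 h 36 min; less 45 min break → 8 h 51 min
Sun: 10:20 AM–7:14 PM = 8 h 54 min; less 45 min break → 8 h 9 min
Total worked: 47 h 54 min = 47.90 h.
Threshold 44 h → overtime 3 h 54 min, regular 44 h 0 min.

Regular 44.00 hours, overtime 3.90 hours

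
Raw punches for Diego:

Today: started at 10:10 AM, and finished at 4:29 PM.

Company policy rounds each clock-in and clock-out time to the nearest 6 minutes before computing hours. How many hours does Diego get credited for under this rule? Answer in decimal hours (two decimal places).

6.30 hours

Today: in 10:10 AM→10:12 AM, out 4:29 PM→4:30 PM; 6 h 18 min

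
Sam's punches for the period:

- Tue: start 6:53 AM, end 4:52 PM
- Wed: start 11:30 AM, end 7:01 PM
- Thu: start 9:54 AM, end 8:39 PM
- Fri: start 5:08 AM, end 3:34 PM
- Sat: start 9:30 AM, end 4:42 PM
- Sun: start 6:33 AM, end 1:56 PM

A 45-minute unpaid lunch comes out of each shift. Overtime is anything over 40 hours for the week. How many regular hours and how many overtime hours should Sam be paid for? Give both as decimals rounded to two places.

Regular 40.00 hours, overtime 8.77 hours

Tue: 6:53 AM–4:52 PM = 9 h 59 min; less 45 min break → 9 h 14 min
Wed: 11:30 AM–7:01 PM = 7 h 31 min; less 45 min break → 6 h 46 min
Thu: 9:54 AM–8:39 PM = 10 h 45 min; less 45 min break → 10 h 0 min
Fri: 5:08 AM–3:34 PM = 10 h 26 min; less 45 min break → 9 h 41 min
Sat: 9:30 AM–4:42 PM = 7 h 12 min; less 45 min break → 6 h 27 min
Sun: 6:33 AM–1:56 PM = 7 h 23 min; less 45 min break → 6 h 38 min
Total worked: 48 h 46 min = 48.77 h.
Threshold 40 h → overtime 8 h 46 min, regular 40 h 0 min.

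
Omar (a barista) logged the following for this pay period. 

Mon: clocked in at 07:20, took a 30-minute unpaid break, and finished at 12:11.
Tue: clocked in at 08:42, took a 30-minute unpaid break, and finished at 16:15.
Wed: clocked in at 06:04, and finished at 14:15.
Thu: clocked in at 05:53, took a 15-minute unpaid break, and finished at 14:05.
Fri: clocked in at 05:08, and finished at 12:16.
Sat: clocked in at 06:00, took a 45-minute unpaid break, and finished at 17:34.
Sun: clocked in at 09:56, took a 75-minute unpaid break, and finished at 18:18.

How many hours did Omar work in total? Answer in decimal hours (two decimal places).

52.60 hours

Mon: 07:20–12:11 = 4 h 51 min; less 30 min break → 4 h 21 min
Tue: 08:42–16:15 = 7 h 33 min; less 30 min break → 7 h 3 min
Wed: 06:04–14:15 = 8 h 11 min
Thu: 05:53–14:05 = 8 h 12 min; less 15 min break → 7 h 57 min
Fri: 05:08–12:16 = 7 h 8 min
Sat: 06:00–17:34 = 11 h 34 min; less 45 min break → 10 h 49 min
Sun: 09:56–18:18 = 8 h 22 min; less 75 min break → 7 h 7 min
Total: 4 h 21 min + 7 h 3 min + 8 h 11 min + 7 h 57 min + 7 h 8 min + 10 h 49 min + 7 h 7 min = 52 h 36 min.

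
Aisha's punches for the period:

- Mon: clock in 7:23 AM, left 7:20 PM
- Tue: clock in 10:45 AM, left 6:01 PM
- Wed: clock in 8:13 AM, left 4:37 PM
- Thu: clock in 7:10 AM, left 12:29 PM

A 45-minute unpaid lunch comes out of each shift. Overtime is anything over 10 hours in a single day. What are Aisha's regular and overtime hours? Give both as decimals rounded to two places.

Regular 28.73 hours, overtime 1.20 hours

Mon: 7:23 AM–7:20 PM = 11 h 57 min; less 45 min break → 11 h 12 min
Tue: 10:45 AM–6:01 PM = 7 h 16 min; less 45 min break → 6 h 31 min
Wed: 8:13 AM–4:37 PM = 8 h 24 min; less 45 min break → 7 h 39 min
Thu: 7:10 AM–12:29 PM = 5 h 19 min; less 45 min break → 4 h 34 min
Mon reg 10 h 0 min / OT 1 h 12 min; Tue reg 6 h 31 min / OT 0 h 0 min; Wed reg 7 h 39 min / OT 0 h 0 min; Thu reg 4 h 34 min / OT 0 h 0 min.
Totals: regular 28 h 44 min, overtime 1 h 12 min.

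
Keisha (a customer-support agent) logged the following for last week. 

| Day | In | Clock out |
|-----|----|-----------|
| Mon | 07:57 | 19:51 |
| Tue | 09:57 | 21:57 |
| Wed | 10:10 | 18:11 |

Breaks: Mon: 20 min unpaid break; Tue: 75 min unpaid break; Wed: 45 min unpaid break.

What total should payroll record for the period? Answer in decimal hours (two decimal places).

29.58 hours

Mon: 07:57–19:51 = 11 h 54 min; less 20 min break → 11 h 34 min
Tue: 09:57–21:57 = 12 h 0 min; less 75 min break → 10 h 45 min
Wed: 10:10–18:11 = 8 h 1 min; less 45 min break → 7 h 16 min
Total: 11 h 34 min + 10 h 45 min + 7 h 16 min = 29 h 35 min.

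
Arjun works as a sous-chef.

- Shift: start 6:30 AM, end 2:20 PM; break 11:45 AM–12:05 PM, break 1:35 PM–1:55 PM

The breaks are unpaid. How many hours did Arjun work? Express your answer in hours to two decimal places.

7.17 hours

Shift: 6:30 AM–2:20 PM = 7 h 50 min; less 40 min break → 7 h 10 min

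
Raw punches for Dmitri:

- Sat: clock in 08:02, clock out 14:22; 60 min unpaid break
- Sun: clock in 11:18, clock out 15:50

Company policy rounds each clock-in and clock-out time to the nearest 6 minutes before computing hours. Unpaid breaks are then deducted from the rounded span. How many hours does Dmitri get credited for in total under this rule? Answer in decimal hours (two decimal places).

9.90 hours

Sat: in 08:02→08:00, out 14:22→14:24; 6 h 24 min − 60 min = 5 h 24 min
Sun: in 11:18→11:18, out 15:50→15:48; 4 h 30 min
Total credited: 9 h 54 min.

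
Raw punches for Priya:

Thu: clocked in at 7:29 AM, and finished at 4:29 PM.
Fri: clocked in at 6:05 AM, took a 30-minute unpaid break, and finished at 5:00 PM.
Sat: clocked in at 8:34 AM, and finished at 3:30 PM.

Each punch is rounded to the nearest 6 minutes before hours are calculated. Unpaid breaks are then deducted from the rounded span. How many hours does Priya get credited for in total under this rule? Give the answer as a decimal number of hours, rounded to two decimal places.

Thu: in 7:29 AM→7:30 AM, out 4:29 PM→4:30 PM; 9 h 0 min
Fri: in 6:05 AM→6:06 AM, out 5:00 PM→5:00 PM; 10 h 54 min − 30 min = 10 h 24 min
Sat: in 8:34 AM→8:36 AM, out 3:30 PM→3:30 PM; 6 h 54 min
Total credited: 26 h 18 min.

26.30 hours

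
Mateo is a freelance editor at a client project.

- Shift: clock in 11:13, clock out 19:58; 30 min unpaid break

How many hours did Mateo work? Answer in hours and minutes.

8 h 15 min

Shift: 11:13–19:58 = 8 h 45 min; less 30 min break → 8 h 15 min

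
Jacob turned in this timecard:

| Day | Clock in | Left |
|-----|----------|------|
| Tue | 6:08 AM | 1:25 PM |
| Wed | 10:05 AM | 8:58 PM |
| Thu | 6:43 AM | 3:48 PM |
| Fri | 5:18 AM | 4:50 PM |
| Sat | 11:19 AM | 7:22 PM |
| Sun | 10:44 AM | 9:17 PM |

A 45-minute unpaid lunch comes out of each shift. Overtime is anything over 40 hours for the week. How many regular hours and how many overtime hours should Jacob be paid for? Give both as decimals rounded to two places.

Tue: 6:08 AM–1:25 PM = 7 h 17 min; less 45 min break → 6 h 32 min
Wed: 10:05 AM–8:58 PM = 10 h 53 min; less 45 min break → 10 h 8 min
Thu: 6:43 AM–3:48 PM = 9 h 5 min; less 45 min break → 8 h 20 min
Fri: 5:18 AM–4:50 PM = 11 h 32 min; less 45 min break → 10 h 47 min
Sat: 11:19 AM–7:22 PM = 8 h 3 min; less 45 min break → 7 h 18 min
Sun: 10:44 AM–9:17 PM = 10 h 33 min; less 45 min break → 9 h 48 min
Total worked: 52 h 53 min = 52.88 h.
Threshold 40 h → overtime 12 h 53 min, regular 40 h 0 min.

Regular 40.00 hours, overtime 12.88 hours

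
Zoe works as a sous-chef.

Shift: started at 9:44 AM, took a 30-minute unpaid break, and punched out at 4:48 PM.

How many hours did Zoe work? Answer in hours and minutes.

6 h 34 min

Shift: 9:44 AM–4:48 PM = 7 h 4 min; less 30 min break → 6 h 34 min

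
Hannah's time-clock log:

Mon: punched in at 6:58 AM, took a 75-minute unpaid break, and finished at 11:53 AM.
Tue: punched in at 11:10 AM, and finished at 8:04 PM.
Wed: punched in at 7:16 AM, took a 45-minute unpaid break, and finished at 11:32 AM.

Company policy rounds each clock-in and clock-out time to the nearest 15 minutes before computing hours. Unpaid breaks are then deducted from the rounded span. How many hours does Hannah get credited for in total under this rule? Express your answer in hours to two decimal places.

16.00 hours

Mon: in 6:58 AM→7:00 AM, out 11:53 AM→12:00 PM; 5 h 0 min − 75 min = 3 h 45 min
Tue: in 11:10 AM→11:15 AM, out 8:04 PM→8:00 PM; 8 h 45 min
Wed: in 7:16 AM→7:15 AM, out 11:32 AM→11:30 AM; 4 h 15 min − 45 min = 3 h 30 min
Total credited: 16 h 0 min.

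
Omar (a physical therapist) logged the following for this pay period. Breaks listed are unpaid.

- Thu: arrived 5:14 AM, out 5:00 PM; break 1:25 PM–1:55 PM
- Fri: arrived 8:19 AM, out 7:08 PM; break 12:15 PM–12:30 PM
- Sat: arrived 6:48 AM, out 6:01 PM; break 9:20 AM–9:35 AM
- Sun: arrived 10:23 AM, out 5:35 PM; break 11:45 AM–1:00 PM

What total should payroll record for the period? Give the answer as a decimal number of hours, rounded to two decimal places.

Thu: 5:14 AM–5:00 PM = 11 h 46 min; less 30 min break → 11 h 16 min
Fri: 8:19 AM–7:08 PM = 10 h 49 min; less 15 min break → 10 h 34 min
Sat: 6:48 AM–6:01 PM = 11 h 13 min; less 15 min break → 10 h 58 min
Sun: 10:23 AM–5:35 PM = 7 h 12 min; less 75 min break → 5 h 57 min
Total: 11 h 16 min + 10 h 34 min + 10 h 58 min + 5 h 57 min = 38 h 45 min.

38.75 hours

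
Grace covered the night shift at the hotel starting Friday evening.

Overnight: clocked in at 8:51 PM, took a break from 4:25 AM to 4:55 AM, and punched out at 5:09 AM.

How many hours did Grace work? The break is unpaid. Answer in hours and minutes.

7 h 48 min

Overnight: 8:51 PM → midnight = 3 h 9 min; midnight → 5:09 AM = 5 h 9 min; span 8 h 18 min; less 30 min break → 7 h 48 min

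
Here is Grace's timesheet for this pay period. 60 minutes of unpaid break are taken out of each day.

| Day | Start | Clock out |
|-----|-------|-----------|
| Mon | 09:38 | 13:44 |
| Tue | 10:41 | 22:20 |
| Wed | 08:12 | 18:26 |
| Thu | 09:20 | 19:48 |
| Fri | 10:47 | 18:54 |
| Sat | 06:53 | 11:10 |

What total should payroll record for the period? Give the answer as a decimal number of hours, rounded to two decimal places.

Mon: 09:38–13:44 = 4 h 6 min; less 60 min break → 3 h 6 min
Tue: 10:41–22:20 = 11 h 39 min; less 60 min break → 10 h 39 min
Wed: 08:12–18:26 = 10 h 14 min; less 60 min break → 9 h 14 min
Thu: 09:20–19:48 = 10 h 28 min; less 60 min break → 9 h 28 min
Fri: 10:47–18:54 = 8 h 7 min; less 60 min break → 7 h 7 min
Sat: 06:53–11:10 = 4 h 17 min; less 60 min break → 3 h 17 min
Total: 3 h 6 min + 10 h 39 min + 9 h 14 min + 9 h 28 min + 7 h 7 min + 3 h 17 min = 42 h 51 min.

42.85 hours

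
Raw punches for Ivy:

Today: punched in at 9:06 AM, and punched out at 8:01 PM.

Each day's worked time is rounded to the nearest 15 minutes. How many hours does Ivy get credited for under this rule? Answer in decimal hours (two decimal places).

Today: 9:06 AM–8:01 PM = 10 h 55 min → rounds to 11 h 0 min

11.00 hours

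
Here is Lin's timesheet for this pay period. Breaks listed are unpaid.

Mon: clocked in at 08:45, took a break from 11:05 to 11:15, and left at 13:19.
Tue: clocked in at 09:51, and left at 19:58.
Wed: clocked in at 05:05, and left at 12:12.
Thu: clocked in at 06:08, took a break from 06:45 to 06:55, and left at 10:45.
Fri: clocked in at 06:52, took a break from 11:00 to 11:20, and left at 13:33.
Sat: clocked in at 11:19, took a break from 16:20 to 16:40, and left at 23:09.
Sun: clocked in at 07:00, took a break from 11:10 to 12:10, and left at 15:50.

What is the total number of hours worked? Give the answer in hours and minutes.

51 h 46 min

Mon: 08:45–13:19 = 4 h 34 min; less 10 min break → 4 h 24 min
Tue: 09:51–19:58 = 10 h 7 min
Wed: 05:05–12:12 = 7 h 7 min
Thu: 06:08–10:45 = 4 h 37 min; less 10 min break → 4 h 27 min
Fri: 06:52–13:33 = 6 h 41 min; less 20 min break → 6 h 21 min
Sat: 11:19–23:09 = 11 h 50 min; less 20 min break → 11 h 30 min
Sun: 07:00–15:50 = 8 h 50 min; less 60 min break → 7 h 50 min
Total: 4 h 24 min + 10 h 7 min + 7 h 7 min + 4 h 27 min + 6 h 21 min + 11 h 30 min + 7 h 50 min = 51 h 46 min.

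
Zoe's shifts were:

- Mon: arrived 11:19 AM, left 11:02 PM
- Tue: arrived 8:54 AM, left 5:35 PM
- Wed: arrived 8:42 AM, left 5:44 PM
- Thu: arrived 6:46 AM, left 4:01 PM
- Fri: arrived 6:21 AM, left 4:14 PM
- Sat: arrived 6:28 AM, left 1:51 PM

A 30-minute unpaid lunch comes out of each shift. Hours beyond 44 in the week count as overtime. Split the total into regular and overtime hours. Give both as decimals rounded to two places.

Regular 44.00 hours, overtime 8.95 hours

Mon: 11:19 AM–11:02 PM = 11 h 43 min; less 30 min break → 11 h 13 min
Tue: 8:54 AM–5:35 PM = 8 h 41 min; less 30 min break → 8 h 11 min
Wed: 8:42 AM–5:44 PM = 9 h 2 min; less 30 min break → 8 h 32 min
Thu: 6:46 AM–4:01 PM = 9 h 15 min; less 30 min break → 8 h 45 min
Fri: 6:21 AM–4:14 PM = 9 h 53 min; less 30 min break → 9 h 23 min
Sat: 6:28 AM–1:51 PM = 7 h 23 min; less 30 min break → 6 h 53 min
Total worked: 52 h 57 min = 52.95 h.
Threshold 44 h → overtime 8 h 57 min, regular 44 h 0 min.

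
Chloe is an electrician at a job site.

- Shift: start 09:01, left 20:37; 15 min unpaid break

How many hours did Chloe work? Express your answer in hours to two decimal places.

Shift: 09:01–20:37 = 11 h 36 min; less 15 min break → 11 h 21 min

11.35 hours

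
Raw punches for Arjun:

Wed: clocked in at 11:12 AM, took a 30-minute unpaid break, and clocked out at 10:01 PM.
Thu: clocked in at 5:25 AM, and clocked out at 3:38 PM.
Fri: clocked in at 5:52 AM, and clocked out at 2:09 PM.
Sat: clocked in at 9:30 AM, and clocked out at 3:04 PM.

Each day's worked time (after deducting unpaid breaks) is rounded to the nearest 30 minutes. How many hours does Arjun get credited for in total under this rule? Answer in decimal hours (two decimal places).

Wed: 11:12 AM–10:01 PM = 10 h 49 min − 30 min = 10 h 19 min → rounds to 10 h 30 min
Thu: 5:25 AM–3:38 PM = 10 h 13 min → rounds to 10 h 0 min
Fri: 5:52 AM–2:09 PM = 8 h 17 min → rounds to 8 h 30 min
Sat: 9:30 AM–3:04 PM = 5 h 34 min → rounds to 5 h 30 min
Total credited: 34 h 30 min.

34.50 hours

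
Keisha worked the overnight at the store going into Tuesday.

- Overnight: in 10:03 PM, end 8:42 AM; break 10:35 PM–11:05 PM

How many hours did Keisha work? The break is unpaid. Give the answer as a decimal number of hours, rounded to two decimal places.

Overnight: 10:03 PM → midnight = 1 h 57 min; midnight → 8:42 AM = 8 h 42 min; span 10 h 39 min; less 30 min break → 10 h 9 min

10.15 hours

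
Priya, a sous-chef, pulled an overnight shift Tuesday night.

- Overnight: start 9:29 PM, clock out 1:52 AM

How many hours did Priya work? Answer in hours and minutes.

Overnight: 9:29 PM → midnight = 2 h 31 min; midnight → 1:52 AM = 1 h 52 min; span 4 h 23 min

4 h 23 min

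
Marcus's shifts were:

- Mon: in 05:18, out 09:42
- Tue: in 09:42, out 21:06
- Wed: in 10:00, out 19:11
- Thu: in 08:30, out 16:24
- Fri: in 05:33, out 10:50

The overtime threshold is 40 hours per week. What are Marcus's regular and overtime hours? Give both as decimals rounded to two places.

Regular 38.17 hours, overtime 0.00 hours

Mon: 05:18–09:42 = 4 h 24 min
Tue: 09:42–21:06 = 11 h 24 min
Wed: 10:00–19:11 = 9 h 11 min
Thu: 08:30–16:24 = 7 h 54 min
Fri: 05:33–10:50 = 5 h 17 min
Total worked: 38 h 10 min = 38.17 h.
Threshold 40 h → overtime 0 h 0 min, regular 38 h 10 min.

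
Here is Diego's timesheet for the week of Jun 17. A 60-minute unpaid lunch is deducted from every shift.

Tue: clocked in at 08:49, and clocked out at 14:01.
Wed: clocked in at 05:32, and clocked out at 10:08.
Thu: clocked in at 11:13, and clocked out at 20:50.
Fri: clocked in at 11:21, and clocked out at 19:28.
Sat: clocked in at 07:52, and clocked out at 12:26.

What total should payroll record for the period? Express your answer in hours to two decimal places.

Tue: 08:49–14:01 = 5 h 12 min; less 60 min break → 4 h 12 min
Wed: 05:32–10:08 = 4 h 36 min; less 60 min break → 3 h 36 min
Thu: 11:13–20:50 = 9 h 37 min; less 60 min break → 8 h 37 min
Fri: 11:21–19:28 = 8 h 7 min; less 60 min break → 7 h 7 min
Sat: 07:52–12:26 = 4 h 34 min; less 60 min break → 3 h 34 min
Total: 4 h 12 min + 3 h 36 min + 8 h 37 min + 7 h 7 min + 3 h 34 min = 27 h 6 min.

27.10 hours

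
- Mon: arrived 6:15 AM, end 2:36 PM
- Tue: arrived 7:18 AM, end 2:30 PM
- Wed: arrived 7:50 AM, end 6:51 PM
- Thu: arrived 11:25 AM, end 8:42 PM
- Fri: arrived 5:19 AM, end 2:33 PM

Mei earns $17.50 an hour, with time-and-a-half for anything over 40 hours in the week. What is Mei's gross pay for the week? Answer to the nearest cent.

$833.44

Mon: 6:15 AM–2:36 PM = 8 h 21 min
Tue: 7:18 AM–2:30 PM = 7 h 12 min
Wed: 7:50 AM–6:51 PM = 11 h 1 min
Thu: 11:25 AM–8:42 PM = 9 h 17 min
Fri: 5:19 AM–2:33 PM = 9 h 14 min
Total worked: 45 h 5 min = 2705 min.
Regular 40 h 0 min = 2400 min at $17.50/h; overtime 5 h 5 min = 305 min at $26.25/h.
Pay = (2400 × $17.50 + 305 × $26.25) ÷ 60 = $833.44.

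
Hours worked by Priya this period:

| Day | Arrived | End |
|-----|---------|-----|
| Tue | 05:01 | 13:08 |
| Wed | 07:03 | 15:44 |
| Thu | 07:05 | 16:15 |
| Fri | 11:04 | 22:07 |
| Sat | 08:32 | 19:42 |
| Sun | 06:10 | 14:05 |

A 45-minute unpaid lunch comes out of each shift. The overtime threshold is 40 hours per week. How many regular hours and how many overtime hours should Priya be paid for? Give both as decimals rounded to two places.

Tue: 05:01–13:08 = 8 h 7 min; less 45 min break → 7 h 22 min
Wed: 07:03–15:44 = 8 h 41 min; less 45 min break → 7 h 56 min
Thu: 07:05–16:15 = 9 h 10 min; less 45 min break → 8 h 25 min
Fri: 11:04–22:07 = 11 h 3 min; less 45 min break → 10 h 18 min
Sat: 08:32–19:42 = 11 h 10 min; less 45 min break → 10 h 25 min
Sun: 06:10–14:05 = 7 h 55 min; less 45 min break → 7 h 10 min
Total worked: 51 h 36 min = 51.60 h.
Threshold 40 h → overtime 11 h 36 min, regular 40 h 0 min.

Regular 40.00 hours, overtime 11.60 hours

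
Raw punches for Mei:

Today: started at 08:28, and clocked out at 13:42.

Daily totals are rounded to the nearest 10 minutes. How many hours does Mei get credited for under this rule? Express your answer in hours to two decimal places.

5.17 hours

Today: 08:28–13:42 = 5 h 14 min → rounds to 5 h 10 min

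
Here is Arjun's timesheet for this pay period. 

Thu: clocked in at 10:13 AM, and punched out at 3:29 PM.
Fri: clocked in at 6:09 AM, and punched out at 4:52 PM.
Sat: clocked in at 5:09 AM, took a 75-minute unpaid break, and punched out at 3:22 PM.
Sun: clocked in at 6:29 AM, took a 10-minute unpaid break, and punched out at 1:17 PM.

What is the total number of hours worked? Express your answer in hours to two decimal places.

31.58 hours

Thu: 10:13 AM–3:29 PM = 5 h 16 min
Fri: 6:09 AM–4:52 PM = 10 h 43 min
Sat: 5:09 AM–3:22 PM = 10 h 13 min; less 75 min break → 8 h 58 min
Sun: 6:29 AM–1:17 PM = 6 h 48 min; less 10 min break → 6 h 38 min
Total: 5 h 16 min + 10 h 43 min + 8 h 58 min + 6 h 38 min = 31 h 35 min.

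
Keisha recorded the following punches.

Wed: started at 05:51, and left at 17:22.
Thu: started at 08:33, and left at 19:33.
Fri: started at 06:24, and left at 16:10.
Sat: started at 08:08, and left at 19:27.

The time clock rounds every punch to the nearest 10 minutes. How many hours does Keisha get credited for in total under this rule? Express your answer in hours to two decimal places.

43.67 hours

Wed: in 05:51→05:50, out 17:22→17:20; 11 h 30 min
Thu: in 08:33→08:30, out 19:33→19:30; 11 h 0 min
Fri: in 06:24→06:20, out 16:10→16:10; 9 h 50 min
Sat: in 08:08→08:10, out 19:27→19:30; 11 h 20 min
Total credited: 43 h 40 min.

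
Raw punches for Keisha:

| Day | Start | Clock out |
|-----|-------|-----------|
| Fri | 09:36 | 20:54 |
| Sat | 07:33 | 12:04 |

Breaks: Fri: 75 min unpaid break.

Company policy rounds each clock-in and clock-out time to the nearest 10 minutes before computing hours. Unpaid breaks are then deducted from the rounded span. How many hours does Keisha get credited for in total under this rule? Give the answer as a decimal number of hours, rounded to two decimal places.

Fri: in 09:36→09:40, out 20:54→20:50; 11 h 10 min − 75 min = 9 h 55 min
Sat: in 07:33→07:30, out 12:04→12:00; 4 h 30 min
Total credited: 14 h 25 min.

14.42 hours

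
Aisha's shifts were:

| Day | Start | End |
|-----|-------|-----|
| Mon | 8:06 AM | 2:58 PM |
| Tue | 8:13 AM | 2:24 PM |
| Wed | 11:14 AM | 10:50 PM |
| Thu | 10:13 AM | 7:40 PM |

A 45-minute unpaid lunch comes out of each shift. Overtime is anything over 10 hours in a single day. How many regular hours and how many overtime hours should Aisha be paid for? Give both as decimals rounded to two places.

Regular 30.25 hours, overtime 0.85 hours

Mon: 8:06 AM–2:58 PM = 6 h 52 min; less 45 min break → 6 h 7 min
Tue: 8:13 AM–2:24 PM = 6 h 11 min; less 45 min break → 5 h 26 min
Wed: 11:14 AM–10:50 PM = 11 h 36 min; less 45 min break → 10 h 51 min
Thu: 10:13 AM–7:40 PM = 9 h 27 min; less 45 min break → 8 h 42 min
Mon reg 6 h 7 min / OT 0 h 0 min; Tue reg 5 h 26 min / OT 0 h 0 min; Wed reg 10 h 0 min / OT 0 h 51 min; Thu reg 8 h 42 min / OT 0 h 0 min.
Totals: regular 30 h 15 min, overtime 0 h 51 min.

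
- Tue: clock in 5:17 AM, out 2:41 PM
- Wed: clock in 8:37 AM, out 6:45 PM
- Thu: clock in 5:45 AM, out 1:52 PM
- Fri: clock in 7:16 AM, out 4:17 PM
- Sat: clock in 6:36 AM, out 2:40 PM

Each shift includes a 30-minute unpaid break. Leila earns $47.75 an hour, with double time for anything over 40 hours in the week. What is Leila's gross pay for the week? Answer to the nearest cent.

Tue: 5:17 AM–2:41 PM = 9 h 24 min; less 30 min break → 8 h 54 min
Wed: 8:37 AM–6:45 PM = 10 h 8 min; less 30 min break → 9 h 38 min
Thu: 5:45 AM–1:52 PM = 8 h 7 min; less 30 min break → 7 h 37 min
Fri: 7:16 AM–4:17 PM = 9 h 1 min; less 30 min break → 8 h 31 min
Sat: 6:36 AM–2:40 PM = 8 h 4 min; less 30 min break → 7 h 34 min
Total worked: 42 h 14 min = 2534 min.
Regular 40 h 0 min = 2400 min at $47.75/h; overtime 2 h 14 min = 134 min at $95.50/h.
Pay = (2400 × $47.75 + 134 × $95.50) ÷ 60 = $2123.28.

$2123.28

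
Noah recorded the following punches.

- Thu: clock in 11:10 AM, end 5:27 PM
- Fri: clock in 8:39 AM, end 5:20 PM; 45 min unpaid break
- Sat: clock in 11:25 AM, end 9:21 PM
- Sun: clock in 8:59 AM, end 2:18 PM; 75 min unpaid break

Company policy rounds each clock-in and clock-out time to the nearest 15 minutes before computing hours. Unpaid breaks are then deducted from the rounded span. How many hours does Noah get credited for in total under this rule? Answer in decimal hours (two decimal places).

27.75 hours

Thu: in 11:10 AM→11:15 AM, out 5:27 PM→5:30 PM; 6 h 15 min
Fri: in 8:39 AM→8:45 AM, out 5:20 PM→5:15 PM; 8 h 30 min − 45 min = 7 h 45 min
Sat: in 11:25 AM→11:30 AM, out 9:21 PM→9:15 PM; 9 h 45 min
Sun: in 8:59 AM→9:00 AM, out 2:18 PM→2:15 PM; 5 h 15 min − 75 min = 4 h 0 min
Total credited: 27 h 45 min.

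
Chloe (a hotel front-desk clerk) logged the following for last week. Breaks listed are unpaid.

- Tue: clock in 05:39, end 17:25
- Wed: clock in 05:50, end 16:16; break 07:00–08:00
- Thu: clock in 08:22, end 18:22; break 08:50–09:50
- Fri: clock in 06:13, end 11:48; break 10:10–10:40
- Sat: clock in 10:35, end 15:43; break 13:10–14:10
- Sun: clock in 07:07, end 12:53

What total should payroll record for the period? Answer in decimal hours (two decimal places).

45.18 hours

Tue: 05:39–17:25 = 11 h 46 min
Wed: 05:50–16:16 = 10 h 26 min; less 60 min break → 9 h 26 min
Thu: 08:22–18:22 = 10 h 0 min; less 60 min break → 9 h 0 min
Fri: 06:13–11:48 = 5 h 35 min; less 30 min break → 5 h 5 min
Sat: 10:35–15:43 = 5 h 8 min; less 60 min break → 4 h 8 min
Sun: 07:07–12:53 = 5 h 46 min
Total: 11 h 46 min + 9 h 26 min + 9 h 0 min + 5 h 5 min + 4 h 8 min + 5 h 46 min = 45 h 11 min.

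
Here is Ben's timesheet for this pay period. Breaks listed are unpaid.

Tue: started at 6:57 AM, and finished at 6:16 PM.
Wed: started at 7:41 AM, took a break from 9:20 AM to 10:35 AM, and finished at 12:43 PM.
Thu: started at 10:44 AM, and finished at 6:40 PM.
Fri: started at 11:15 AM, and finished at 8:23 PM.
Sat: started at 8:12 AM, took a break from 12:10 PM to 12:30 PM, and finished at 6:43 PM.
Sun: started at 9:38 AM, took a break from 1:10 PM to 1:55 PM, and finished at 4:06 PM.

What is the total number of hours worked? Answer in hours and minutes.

Tue: 6:57 AM–6:16 PM = 11 h 19 min
Wed: 7:41 AM–12:43 PM = 5 h 2 min; less 75 min break → 3 h 47 min
Thu: 10:44 AM–6:40 PM = 7 h 56 min
Fri: 11:15 AM–8:23 PM = 9 h 8 min
Sat: 8:12 AM–6:43 PM = 10 h 31 min; less 20 min break → 10 h 11 min
Sun: 9:38 AM–4:06 PM = 6 h 28 min; less 45 min break → 5 h 43 min
Total: 11 h 19 min + 3 h 47 min + 7 h 56 min + 9 h 8 min + 10 h 11 min + 5 h 43 min = 48 h 4 min.

48 h 4 min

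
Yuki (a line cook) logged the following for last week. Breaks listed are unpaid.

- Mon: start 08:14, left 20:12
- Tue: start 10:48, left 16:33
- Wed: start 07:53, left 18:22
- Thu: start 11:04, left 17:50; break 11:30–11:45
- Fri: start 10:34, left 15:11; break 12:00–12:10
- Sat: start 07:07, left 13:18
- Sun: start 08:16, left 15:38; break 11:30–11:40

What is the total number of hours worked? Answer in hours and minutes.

Mon: 08:14–20:12 = 11 h 58 min
Tue: 10:48–16:33 = 5 h 45 min
Wed: 07:53–18:22 = 10 h 29 min
Thu: 11:04–17:50 = 6 h 46 min; less 15 min break → 6 h 31 min
Fri: 10:34–15:11 = 4 h 37 min; less 10 min break → 4 h 27 min
Sat: 07:07–13:18 = 6 h 11 min
Sun: 08:16–15:38 = 7 h 22 min; less 10 min break → 7 h 12 min
Total: 11 h 58 min + 5 h 45 min + 10 h 29 min + 6 h 31 min + 4 h 27 min + 6 h 11 min + 7 h 12 min = 52 h 33 min.

52 h 33 min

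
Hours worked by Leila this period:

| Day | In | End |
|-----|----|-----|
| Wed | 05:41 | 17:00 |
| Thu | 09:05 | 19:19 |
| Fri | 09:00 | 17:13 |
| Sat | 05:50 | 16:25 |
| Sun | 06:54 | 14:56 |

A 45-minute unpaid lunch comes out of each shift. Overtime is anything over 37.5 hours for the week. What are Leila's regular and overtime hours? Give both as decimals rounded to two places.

Regular 37.50 hours, overtime 7.13 hours

Wed: 05:41–17:00 = 11 h 19 min; less 45 min break → 10 h 34 min
Thu: 09:05–19:19 = 10 h 14 min; less 45 min break → 9 h 29 min
Fri: 09:00–17:13 = 8 h 13 min; less 45 min break → 7 h 28 min
Sat: 05:50–16:25 = 10 h 35 min; less 45 min break → 9 h 50 min
Sun: 06:54–14:56 = 8 h 2 min; less 45 min break → 7 h 17 min
Total worked: 44 h 38 min = 44.63 h.
Threshold 37.5 h → overtime 7 h 8 min, regular 37 h 30 min.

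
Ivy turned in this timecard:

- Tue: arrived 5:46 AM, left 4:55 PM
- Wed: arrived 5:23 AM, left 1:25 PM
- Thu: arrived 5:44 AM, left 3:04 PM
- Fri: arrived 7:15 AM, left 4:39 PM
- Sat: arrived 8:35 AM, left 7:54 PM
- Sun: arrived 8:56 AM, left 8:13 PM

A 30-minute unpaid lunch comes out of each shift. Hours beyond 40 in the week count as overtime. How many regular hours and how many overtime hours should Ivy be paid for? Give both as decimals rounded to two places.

Tue: 5:46 AM–4:55 PM = 11 h 9 min; less 30 min break → 10 h 39 min
Wed: 5:23 AM–1:25 PM = 8 h 2 min; less 30 min break → 7 h 32 min
Thu: 5:44 AM–3:04 PM = 9 h 20 min; less 30 min break → 8 h 50 min
Fri: 7:15 AM–4:39 PM = 9 h 24 min; less 30 min break → 8 h 54 min
Sat: 8:35 AM–7:54 PM = 11 h 19 min; less 30 min break → 10 h 49 min
Sun: 8:56 AM–8:13 PM = 11 h 17 min; less 30 min break → 10 h 47 min
Total worked: 57 h 31 min = 57.52 h.
Threshold 40 h → overtime 17 h 31 min, regular 40 h 0 min.

Regular 40.00 hours, overtime 17.52 hours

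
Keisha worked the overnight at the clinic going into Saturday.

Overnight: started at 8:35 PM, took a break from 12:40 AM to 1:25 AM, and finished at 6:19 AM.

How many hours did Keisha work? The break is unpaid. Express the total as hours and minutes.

8 h 59 min

Overnight: 8:35 PM → midnight = 3 h 25 min; midnight → 6:19 AM = 6 h 19 min; span 9 h 44 min; less 45 min break → 8 h 59 min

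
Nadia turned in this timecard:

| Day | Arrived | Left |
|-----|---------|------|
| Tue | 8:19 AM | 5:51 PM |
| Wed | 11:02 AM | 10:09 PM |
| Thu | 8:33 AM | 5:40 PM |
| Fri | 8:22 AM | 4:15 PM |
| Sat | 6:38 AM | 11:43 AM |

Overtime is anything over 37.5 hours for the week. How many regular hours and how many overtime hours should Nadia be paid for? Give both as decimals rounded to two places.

Tue: 8:19 AM–5:51 PM = 9 h 32 min
Wed: 11:02 AM–10:09 PM = 11 h 7 min
Thu: 8:33 AM–5:40 PM = 9 h 7 min
Fri: 8:22 AM–4:15 PM = 7 h 53 min
Sat: 6:38 AM–11:43 AM = 5 h 5 min
Total worked: 42 h 44 min = 42.73 h.
Threshold 37.5 h → overtime 5 h 14 min, regular 37 h 30 min.

Regular 37.50 hours, overtime 5.23 hours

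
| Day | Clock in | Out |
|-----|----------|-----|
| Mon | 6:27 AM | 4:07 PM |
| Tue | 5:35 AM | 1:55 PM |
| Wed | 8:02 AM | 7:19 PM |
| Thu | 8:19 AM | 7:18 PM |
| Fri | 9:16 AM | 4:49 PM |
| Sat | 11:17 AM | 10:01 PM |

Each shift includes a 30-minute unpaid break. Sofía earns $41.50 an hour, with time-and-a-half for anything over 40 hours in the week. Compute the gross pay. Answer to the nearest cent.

$2627.99

Mon: 6:27 AM–4:07 PM = 9 h 40 min; less 30 min break → 9 h 10 min
Tue: 5:35 AM–1:55 PM = 8 h 20 min; less 30 min break → 7 h 50 min
Wed: 8:02 AM–7:19 PM = 11 h 17 min; less 30 min break → 10 h 47 min
Thu: 8:19 AM–7:18 PM = 10 h 59 min; less 30 min break → 10 h 29 min
Fri: 9:16 AM–4:49 PM = 7 h 33 min; less 30 min break → 7 h 3 min
Sat: 11:17 AM–10:01 PM = 10 h 44 min; less 30 min break → 10 h 14 min
Total worked: 55 h 33 min = 3333 min.
Regular 40 h 0 min = 2400 min at $41.50/h; overtime 15 h 33 min = 933 min at $62.25/h.
Pay = (2400 × $41.50 + 933 × $62.25) ÷ 60 = $2627.99.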